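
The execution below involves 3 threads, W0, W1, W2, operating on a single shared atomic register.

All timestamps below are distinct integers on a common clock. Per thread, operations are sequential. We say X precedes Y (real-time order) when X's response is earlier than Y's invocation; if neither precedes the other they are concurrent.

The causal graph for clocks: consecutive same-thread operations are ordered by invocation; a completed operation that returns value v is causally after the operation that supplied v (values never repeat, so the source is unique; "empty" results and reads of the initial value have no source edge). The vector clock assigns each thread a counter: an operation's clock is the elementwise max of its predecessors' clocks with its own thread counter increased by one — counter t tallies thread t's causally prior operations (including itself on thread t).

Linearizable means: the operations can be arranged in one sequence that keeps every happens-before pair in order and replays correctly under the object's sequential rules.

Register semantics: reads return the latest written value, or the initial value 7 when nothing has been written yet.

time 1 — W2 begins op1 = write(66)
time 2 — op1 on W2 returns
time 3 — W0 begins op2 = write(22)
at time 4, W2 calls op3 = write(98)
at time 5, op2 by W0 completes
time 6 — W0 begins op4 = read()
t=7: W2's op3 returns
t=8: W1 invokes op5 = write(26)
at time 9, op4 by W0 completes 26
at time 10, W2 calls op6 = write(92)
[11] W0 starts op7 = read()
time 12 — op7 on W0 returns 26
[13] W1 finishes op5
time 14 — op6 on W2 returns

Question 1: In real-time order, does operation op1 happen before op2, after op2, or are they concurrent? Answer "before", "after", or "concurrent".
Answer: before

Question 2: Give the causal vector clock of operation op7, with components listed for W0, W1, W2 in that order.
Answer: (3, 1, 0)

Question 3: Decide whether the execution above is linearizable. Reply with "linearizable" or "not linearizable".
one valid linearization: op1, op2, op3, op5, op4, op7, op6
step 1: op1 write(66) — value 66
step 2: op2 write(22) — value 22
step 3: op3 write(98) — value 98
step 4: op5 write(26) — value 26
step 5: op4 read() → 26 — value 26
step 6: op7 read() → 26 — value 26
step 7: op6 write(92) — value 92

linearizable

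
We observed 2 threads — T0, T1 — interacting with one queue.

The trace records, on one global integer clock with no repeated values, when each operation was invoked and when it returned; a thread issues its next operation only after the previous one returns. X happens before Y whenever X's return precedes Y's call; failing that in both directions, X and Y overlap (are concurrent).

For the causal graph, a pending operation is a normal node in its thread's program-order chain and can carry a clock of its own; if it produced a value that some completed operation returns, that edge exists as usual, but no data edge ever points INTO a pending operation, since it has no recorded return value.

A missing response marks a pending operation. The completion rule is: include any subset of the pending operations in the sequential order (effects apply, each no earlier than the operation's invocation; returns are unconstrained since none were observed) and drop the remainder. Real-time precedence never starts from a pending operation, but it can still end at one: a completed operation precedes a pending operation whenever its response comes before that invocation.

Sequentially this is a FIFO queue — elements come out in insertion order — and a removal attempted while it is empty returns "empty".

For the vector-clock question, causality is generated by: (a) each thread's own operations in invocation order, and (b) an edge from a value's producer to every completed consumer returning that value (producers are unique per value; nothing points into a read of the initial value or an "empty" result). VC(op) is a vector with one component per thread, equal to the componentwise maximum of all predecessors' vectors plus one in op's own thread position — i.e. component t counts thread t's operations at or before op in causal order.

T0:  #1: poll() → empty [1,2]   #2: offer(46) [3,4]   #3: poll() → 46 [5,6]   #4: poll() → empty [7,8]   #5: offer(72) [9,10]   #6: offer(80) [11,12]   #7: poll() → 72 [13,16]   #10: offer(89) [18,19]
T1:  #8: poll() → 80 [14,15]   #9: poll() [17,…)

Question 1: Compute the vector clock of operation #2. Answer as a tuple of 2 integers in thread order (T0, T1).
no predecessors for #1 (invoked 1): T0 increments from zero → (1, 0)
invoked at 3, #2 merges VC(#1)=(1, 0) and bumps T0's slot → (2, 0)
invoked at 5, #3 merges VC(#2)=(2, 0) and bumps T0's slot → (3, 0)
invoked at 7, #4 merges VC(#3)=(3, 0) and bumps T0's slot → (4, 0)
invoked at 9, #5 merges VC(#4)=(4, 0) and bumps T0's slot → (5, 0)
invoked at 11, #6 merges VC(#5)=(5, 0) and bumps T0's slot → (6, 0)
invoked at 14, #8 merges VC(#6)=(6, 0) and bumps T1's slot → (6, 1)
invoked at 13, #7 merges VC(#5)=(5, 0), VC(#6)=(6, 0) and bumps T0's slot → (7, 0)
invoked at 17, #9 merges VC(#8)=(6, 1) and bumps T1's slot → (6, 2)
invoked at 18, #10 merges VC(#7)=(7, 0) and bumps T0's slot → (8, 0)
target: VC(#2) = (2, 0)

(2, 0)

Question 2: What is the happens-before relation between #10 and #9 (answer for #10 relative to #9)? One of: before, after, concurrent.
#10 spans [18,19], #9 spans [17,…)
the intervals overlap in both directions

concurrent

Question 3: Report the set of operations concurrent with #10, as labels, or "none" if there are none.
concurrent with #10 ([18,19]): every op whose interval crosses 18..19
#1 [1,2]: before
#2 [3,4]: before
#3 [5,6]: before
#4 [7,8]: before
#5 [9,10]: before
#6 [11,12]: before
#7 [13,16]: before
#8 [14,15]: before
#9 [17,…): concurrent

#9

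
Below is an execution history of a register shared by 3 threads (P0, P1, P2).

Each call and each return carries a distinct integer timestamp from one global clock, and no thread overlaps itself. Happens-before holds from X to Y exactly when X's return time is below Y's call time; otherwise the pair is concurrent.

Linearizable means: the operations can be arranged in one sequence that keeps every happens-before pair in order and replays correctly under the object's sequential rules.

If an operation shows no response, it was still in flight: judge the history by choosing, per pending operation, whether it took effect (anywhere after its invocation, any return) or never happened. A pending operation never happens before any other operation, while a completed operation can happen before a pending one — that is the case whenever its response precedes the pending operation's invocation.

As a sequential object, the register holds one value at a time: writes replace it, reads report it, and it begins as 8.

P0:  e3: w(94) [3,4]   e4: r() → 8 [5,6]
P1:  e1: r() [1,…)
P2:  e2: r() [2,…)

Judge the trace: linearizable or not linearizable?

already the first 6 events (up to e4's response at time 6) admit no linearization; the first 5 still do
one real-time candidate order over the 2 completed operations — the register replay rejects it
including or dropping the 2 pending operations (e1, e2) in any combination fails
sample order e3, e4 (pending dropped) stalls at step 2 — e4 r() → 8 has no legal effect

not linearizable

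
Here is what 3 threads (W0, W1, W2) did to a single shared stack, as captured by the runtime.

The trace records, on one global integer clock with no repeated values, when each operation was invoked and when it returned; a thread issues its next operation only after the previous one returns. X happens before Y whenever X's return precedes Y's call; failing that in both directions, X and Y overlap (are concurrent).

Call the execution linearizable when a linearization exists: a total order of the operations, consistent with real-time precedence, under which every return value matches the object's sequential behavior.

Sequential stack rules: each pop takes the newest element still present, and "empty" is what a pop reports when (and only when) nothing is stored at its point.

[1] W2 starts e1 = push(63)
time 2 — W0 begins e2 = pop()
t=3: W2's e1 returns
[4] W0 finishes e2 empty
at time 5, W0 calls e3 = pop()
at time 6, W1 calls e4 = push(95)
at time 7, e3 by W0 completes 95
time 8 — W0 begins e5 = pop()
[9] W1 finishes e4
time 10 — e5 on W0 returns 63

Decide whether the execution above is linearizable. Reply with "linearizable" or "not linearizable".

a witness: e2, e1, e4, e3, e5
1. e2 pop() → empty, leaving stack <>
2. e1 push(63), leaving stack <63>
3. e4 push(95), leaving stack <63,95>
4. e3 pop() → 95, leaving stack <63>
5. e5 pop() → 63, leaving stack <>

linearizable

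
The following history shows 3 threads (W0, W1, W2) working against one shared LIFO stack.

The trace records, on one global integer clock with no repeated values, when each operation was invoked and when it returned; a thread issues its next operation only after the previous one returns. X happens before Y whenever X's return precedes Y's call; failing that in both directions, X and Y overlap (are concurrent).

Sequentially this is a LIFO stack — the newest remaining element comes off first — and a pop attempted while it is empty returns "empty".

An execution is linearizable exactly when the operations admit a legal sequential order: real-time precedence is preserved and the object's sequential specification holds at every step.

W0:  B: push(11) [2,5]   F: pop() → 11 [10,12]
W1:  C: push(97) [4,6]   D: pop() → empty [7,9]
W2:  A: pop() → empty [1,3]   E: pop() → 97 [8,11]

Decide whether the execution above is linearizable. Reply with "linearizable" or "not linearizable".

the violation lands at event 9, D's response at time 9: events 1..8 linearize, events 1..9 do not
4 completed operations, 3 real-time-consistent orders — every LIFO stack replay fails
no completion choice of the 1 pending operation (E) rescues it — every subset was tried
sample order A, B, C, D (pending dropped) stalls at step 4 — D pop() → empty has no legal effect
sample order A, C, B, D (pending dropped) stalls at step 4 — D pop() → empty has no legal effect

not linearizable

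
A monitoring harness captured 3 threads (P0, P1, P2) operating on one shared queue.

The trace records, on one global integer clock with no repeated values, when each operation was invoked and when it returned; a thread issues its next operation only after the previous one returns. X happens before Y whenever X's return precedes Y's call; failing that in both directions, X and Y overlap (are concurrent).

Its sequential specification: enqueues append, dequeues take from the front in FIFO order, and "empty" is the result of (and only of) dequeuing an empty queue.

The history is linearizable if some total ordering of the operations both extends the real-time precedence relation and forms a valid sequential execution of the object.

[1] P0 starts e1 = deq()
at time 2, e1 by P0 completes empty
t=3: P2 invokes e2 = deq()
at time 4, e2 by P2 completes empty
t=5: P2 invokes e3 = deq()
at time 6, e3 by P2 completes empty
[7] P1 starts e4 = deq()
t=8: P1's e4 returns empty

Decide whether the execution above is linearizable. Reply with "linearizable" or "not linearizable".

linearizable

a witness: e1, e2, e3, e4
1. e1 deq() → empty, leaving queue <>
2. e2 deq() → empty, leaving queue <>
3. e3 deq() → empty, leaving queue <>
4. e4 deq() → empty, leaving queue <>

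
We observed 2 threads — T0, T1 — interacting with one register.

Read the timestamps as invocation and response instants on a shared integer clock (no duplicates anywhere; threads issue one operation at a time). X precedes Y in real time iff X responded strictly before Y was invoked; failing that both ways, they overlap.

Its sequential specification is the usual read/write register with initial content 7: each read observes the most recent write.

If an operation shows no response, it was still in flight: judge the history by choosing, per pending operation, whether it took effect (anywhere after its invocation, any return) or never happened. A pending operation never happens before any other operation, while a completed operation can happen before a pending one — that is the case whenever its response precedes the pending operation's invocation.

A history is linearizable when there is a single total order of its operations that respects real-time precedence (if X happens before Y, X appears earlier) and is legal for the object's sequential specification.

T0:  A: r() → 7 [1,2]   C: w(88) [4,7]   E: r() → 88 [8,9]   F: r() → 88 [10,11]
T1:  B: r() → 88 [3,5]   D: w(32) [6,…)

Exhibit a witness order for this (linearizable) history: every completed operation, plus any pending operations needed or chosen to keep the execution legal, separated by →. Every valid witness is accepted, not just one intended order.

A → C → B → E → F

after step 1 (A r() → 7): value 7
after step 2 (C w(88)): value 88
after step 3 (B r() → 88): value 88
after step 4 (E r() → 88): value 88
after step 5 (F r() → 88): value 88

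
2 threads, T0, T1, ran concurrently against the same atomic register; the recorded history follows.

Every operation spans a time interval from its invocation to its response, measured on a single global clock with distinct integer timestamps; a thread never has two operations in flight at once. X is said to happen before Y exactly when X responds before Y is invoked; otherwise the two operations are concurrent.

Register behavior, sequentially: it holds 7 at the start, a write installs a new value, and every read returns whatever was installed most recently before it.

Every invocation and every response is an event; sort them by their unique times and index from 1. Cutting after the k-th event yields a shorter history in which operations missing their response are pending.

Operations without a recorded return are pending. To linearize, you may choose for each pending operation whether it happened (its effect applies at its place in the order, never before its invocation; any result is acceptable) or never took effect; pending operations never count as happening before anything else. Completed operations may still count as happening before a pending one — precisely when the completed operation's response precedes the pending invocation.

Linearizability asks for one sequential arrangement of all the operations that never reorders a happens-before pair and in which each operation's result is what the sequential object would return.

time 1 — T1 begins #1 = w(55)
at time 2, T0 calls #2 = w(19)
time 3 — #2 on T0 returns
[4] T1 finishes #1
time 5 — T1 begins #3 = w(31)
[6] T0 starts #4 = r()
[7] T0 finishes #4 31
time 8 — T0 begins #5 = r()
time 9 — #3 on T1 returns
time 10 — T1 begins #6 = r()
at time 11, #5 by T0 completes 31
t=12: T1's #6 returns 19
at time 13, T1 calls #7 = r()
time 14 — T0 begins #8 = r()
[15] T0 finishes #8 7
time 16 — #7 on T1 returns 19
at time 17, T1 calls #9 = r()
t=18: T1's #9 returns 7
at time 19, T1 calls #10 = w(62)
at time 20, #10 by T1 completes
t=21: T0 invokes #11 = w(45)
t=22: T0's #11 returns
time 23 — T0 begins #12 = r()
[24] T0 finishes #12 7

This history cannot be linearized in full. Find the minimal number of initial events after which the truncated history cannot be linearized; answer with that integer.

12

one valid order for events 1..11 is #1, #2, #3, #4, #5:
after step 1 (#1 w(55)): value 55
after step 2 (#2 w(19)): value 19
after step 3 (#3 w(31)): value 31
after step 4 (#4 r() → 31): value 31
after step 5 (#5 r() → 31): value 31
once event 12 joins (#6's response, time 12), exhaustive search finds no witness
for example #1, #2, #3, #4, #5, #6 fails at step 6: #6 r() → 19 is not legal there
for example #1, #2, #3, #4, #6, #5 fails at step 5: #6 r() → 19 is not legal there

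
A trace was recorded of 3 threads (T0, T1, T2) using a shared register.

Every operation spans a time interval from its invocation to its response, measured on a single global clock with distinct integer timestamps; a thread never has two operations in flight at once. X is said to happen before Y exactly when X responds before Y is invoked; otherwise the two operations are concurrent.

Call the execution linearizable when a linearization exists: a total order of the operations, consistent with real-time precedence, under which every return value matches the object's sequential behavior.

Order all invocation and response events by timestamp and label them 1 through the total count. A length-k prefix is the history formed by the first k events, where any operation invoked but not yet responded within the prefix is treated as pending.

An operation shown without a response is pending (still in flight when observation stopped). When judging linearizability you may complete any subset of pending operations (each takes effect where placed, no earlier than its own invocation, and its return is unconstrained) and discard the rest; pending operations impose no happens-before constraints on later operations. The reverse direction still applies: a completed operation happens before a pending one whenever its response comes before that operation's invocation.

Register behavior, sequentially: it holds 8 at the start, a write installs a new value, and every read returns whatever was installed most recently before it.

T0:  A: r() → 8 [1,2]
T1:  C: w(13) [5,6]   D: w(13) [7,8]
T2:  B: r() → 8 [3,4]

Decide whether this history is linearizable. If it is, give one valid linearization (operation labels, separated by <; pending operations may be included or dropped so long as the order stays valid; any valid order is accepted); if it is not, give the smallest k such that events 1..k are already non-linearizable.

step 1: A r() → 8 — value 8
step 2: B r() → 8 — value 8
step 3: C w(13) — value 13
step 4: D w(13) — value 13

linearizable — witness: A < B < C < D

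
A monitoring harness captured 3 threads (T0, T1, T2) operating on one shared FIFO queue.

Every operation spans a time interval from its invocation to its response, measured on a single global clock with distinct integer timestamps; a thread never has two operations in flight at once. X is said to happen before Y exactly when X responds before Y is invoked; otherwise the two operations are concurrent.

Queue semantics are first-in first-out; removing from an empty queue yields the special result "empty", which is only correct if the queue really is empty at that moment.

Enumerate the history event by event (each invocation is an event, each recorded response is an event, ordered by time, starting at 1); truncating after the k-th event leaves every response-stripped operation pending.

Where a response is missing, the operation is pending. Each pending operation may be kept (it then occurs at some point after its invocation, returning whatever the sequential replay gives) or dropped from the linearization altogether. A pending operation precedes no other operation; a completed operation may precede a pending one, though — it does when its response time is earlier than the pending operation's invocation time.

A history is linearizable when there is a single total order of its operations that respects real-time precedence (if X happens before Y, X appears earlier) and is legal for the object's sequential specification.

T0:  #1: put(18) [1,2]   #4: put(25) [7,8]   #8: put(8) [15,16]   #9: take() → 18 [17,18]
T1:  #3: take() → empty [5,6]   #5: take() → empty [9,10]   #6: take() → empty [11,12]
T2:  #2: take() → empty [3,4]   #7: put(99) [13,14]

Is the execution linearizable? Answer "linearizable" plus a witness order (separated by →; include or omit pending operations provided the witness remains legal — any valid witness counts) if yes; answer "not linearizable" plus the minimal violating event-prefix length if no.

not linearizable — minimal violating prefix: 4 events

prefix check: 1..3 passes, 1..4 fails once #2's time-4 response joins
the sole real-time-consistent order of 2 completed operations fails the FIFO queue replay
sample order #1, #2 stalls at step 2 — #2 take() → empty has no legal effect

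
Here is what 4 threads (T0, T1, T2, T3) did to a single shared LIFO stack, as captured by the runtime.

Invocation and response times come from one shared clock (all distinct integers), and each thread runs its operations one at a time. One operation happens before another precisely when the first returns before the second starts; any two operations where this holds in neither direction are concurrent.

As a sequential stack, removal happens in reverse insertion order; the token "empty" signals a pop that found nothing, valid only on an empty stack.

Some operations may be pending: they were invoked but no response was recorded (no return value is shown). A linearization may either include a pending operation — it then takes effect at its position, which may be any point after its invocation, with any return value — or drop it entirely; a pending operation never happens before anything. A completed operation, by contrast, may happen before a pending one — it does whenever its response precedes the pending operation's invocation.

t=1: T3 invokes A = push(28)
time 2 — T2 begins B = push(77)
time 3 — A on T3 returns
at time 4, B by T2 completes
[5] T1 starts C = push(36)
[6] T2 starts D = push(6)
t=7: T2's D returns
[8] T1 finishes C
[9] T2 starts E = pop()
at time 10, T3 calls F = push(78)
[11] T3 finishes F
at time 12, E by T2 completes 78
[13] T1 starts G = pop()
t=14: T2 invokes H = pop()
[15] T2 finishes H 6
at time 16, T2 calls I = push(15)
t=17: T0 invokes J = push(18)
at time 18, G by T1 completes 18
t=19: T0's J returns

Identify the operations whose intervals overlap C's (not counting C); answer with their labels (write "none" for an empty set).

D

C spans [5,8]: anything still running between times 5 and 8 counts as concurrent
A [1,3]: before
B [2,4]: before
D [6,7]: concurrent
E [9,12]: after
F [10,11]: after
G [13,18]: after
H [14,15]: after
I [16,…): after
J [17,19]: after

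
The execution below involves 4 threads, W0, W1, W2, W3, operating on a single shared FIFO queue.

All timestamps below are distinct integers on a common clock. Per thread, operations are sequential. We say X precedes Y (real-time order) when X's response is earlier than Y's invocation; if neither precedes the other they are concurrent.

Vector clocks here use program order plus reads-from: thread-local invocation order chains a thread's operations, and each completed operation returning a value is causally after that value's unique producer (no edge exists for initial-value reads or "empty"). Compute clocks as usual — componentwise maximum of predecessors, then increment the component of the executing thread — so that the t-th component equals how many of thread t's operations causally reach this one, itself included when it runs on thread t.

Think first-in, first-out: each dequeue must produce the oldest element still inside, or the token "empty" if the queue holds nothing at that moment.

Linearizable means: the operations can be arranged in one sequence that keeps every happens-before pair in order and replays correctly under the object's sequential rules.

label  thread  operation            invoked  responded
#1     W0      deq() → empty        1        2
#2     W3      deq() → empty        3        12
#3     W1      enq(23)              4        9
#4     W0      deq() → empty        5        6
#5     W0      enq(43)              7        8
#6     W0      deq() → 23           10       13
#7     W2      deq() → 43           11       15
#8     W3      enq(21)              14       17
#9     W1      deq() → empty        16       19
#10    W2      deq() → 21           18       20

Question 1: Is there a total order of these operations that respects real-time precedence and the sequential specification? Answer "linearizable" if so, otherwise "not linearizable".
linearizable

one valid linearization: #1, #2, #4, #3, #5, #6, #7, #8, #10, #9
1. #1 deq() → empty, leaving queue <>
2. #2 deq() → empty, leaving queue <>
3. #4 deq() → empty, leaving queue <>
4. #3 enq(23), leaving queue <23>
5. #5 enq(43), leaving queue <23,43>
6. #6 deq() → 23, leaving queue <43>
7. #7 deq() → 43, leaving queue <>
8. #8 enq(21), leaving queue <21>
9. #10 deq() → 21, leaving queue <>
10. #9 deq() → empty, leaving queue <>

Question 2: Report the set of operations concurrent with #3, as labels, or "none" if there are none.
#2, #4, #5

#3 spans [4,9]; an op avoiding the whole window 4..9 is ordered, any other is concurrent
#1 [1,2]: before
#2 [3,12]: concurrent
#4 [5,6]: concurrent
#5 [7,8]: concurrent
#6 [10,13]: after
#7 [11,15]: after
#8 [14,17]: after
#9 [16,19]: after
#10 [18,20]: after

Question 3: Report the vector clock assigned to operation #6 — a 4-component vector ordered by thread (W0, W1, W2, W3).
(4, 1, 0, 0)

no predecessors for #2 (invoked 3): W3 increments from zero → (0, 0, 0, 1)
no predecessors for #3 (invoked 4): W1 increments from zero → (0, 1, 0, 0)
no predecessors for #1 (invoked 1): W0 increments from zero → (1, 0, 0, 0)
merge at #8 (invoked 14): VC(#2)=(0, 0, 0, 1), own-thread bump on W3 → (0, 0, 0, 2)
merge at #9 (invoked 16): VC(#3)=(0, 1, 0, 0), own-thread bump on W1 → (0, 2, 0, 0)
merge at #4 (invoked 5): VC(#1)=(1, 0, 0, 0), own-thread bump on W0 → (2, 0, 0, 0)
merge at #5 (invoked 7): VC(#4)=(2, 0, 0, 0), own-thread bump on W0 → (3, 0, 0, 0)
merge at #7 (invoked 11): VC(#5)=(3, 0, 0, 0), own-thread bump on W2 → (3, 0, 1, 0)
merge at #6 (invoked 10): VC(#3)=(0, 1, 0, 0), VC(#5)=(3, 0, 0, 0), own-thread bump on W0 → (4, 1, 0, 0)
merge at #10 (invoked 18): VC(#7)=(3, 0, 1, 0), VC(#8)=(0, 0, 0, 2), own-thread bump on W2 → (3, 0, 2, 2)
target: VC(#6) = (4, 1, 0, 0)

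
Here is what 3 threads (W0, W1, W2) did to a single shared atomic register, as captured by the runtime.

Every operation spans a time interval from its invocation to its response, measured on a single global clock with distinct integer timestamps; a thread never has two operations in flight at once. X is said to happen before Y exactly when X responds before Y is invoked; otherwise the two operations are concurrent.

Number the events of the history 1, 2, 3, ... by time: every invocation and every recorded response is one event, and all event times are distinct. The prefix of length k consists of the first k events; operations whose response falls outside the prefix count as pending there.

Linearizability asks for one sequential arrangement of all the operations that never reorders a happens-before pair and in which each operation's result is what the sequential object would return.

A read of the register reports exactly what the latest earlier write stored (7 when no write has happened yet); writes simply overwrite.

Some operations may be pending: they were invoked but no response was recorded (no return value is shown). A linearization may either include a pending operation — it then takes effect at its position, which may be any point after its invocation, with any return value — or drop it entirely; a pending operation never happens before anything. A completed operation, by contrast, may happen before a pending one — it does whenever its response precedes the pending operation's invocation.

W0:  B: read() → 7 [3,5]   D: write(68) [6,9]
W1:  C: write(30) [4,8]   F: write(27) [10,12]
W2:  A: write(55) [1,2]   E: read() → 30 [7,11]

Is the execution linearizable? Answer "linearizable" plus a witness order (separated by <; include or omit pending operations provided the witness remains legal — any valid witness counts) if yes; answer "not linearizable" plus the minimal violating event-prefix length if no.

not linearizable — minimal violating prefix: 5 events

events 1..4 are fine; event 5 — the response of B at time 5 — makes the prefix non-linearizable
one real-time candidate order over the 2 completed operations — the atomic register replay rejects it
including or dropping the 1 pending operation (C) in any combination fails
one such order, A, B (pending dropped), breaks at step 2 where B read() → 7 is illegal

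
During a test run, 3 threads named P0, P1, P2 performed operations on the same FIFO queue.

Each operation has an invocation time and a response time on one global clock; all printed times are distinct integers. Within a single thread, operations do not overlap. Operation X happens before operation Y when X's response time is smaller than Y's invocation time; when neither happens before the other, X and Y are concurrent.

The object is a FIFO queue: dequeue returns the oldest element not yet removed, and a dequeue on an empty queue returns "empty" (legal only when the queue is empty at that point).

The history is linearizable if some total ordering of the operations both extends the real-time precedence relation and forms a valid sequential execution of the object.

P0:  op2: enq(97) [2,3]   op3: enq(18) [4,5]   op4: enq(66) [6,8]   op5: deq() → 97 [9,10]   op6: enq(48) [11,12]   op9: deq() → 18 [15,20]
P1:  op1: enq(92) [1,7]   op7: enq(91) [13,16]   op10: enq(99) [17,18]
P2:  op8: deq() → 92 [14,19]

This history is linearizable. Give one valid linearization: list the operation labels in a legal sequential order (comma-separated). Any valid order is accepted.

op2, op1, op3, op4, op5, op6, op7, op8, op9, op10

after step 1 (op2 enq(97)): queue <97>
after step 2 (op1 enq(92)): queue <97,92>
after step 3 (op3 enq(18)): queue <97,92,18>
after step 4 (op4 enq(66)): queue <97,92,18,66>
after step 5 (op5 deq() → 97): queue <92,18,66>
after step 6 (op6 enq(48)): queue <92,18,66,48>
after step 7 (op7 enq(91)): queue <92,18,66,48,91>
after step 8 (op8 deq() → 92): queue <18,66,48,91>
after step 9 (op9 deq() → 18): queue <66,48,91>
after step 10 (op10 enq(99)): queue <66,48,91,99>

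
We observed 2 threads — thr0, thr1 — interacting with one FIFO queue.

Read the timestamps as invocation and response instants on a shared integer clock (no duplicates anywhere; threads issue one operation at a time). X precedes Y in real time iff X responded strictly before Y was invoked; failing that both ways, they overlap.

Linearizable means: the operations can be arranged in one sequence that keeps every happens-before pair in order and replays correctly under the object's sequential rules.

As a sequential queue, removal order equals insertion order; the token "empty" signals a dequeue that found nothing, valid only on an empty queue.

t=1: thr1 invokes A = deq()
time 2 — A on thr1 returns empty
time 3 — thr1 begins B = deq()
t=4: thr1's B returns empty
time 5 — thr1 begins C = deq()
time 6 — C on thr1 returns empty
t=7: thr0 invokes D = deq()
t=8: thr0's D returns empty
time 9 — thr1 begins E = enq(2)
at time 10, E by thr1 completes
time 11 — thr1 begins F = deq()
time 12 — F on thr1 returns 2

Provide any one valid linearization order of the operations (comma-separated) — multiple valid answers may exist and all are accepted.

A, B, C, D, E, F

step 1: A deq() → empty — queue <>
step 2: B deq() → empty — queue <>
step 3: C deq() → empty — queue <>
step 4: D deq() → empty — queue <>
step 5: E enq(2) — queue <2>
step 6: F deq() → 2 — queue <>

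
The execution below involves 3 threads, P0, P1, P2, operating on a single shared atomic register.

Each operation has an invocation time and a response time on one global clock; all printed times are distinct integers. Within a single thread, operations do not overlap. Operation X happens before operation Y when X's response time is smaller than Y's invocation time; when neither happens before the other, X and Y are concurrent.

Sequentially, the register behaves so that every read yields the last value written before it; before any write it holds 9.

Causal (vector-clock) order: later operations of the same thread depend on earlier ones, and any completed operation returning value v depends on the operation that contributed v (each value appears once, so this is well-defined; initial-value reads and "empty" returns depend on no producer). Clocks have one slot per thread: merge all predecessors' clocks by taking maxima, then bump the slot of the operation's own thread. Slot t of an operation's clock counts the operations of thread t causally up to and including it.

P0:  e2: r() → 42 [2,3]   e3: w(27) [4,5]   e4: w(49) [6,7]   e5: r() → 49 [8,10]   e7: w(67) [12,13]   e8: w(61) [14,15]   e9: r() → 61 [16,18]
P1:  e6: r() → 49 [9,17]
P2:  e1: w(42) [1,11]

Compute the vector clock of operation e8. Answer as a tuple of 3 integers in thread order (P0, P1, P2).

e1, invoked 1, has no incoming edges; only P2's bump applies → (0, 0, 1)
merge at e2 (invoked 2): VC(e1)=(0, 0, 1), own-thread bump on P0 → (1, 0, 1)
merge at e3 (invoked 4): VC(e2)=(1, 0, 1), own-thread bump on P0 → (2, 0, 1)
merge at e4 (invoked 6): VC(e3)=(2, 0, 1), own-thread bump on P0 → (3, 0, 1)
merge at e6 (invoked 9): VC(e4)=(3, 0, 1), own-thread bump on P1 → (3, 1, 1)
merge at e5 (invoked 8): VC(e4)=(3, 0, 1), own-thread bump on P0 → (4, 0, 1)
merge at e7 (invoked 12): VC(e5)=(4, 0, 1), own-thread bump on P0 → (5, 0, 1)
merge at e8 (invoked 14): VC(e7)=(5, 0, 1), own-thread bump on P0 → (6, 0, 1)
merge at e9 (invoked 16): VC(e8)=(6, 0, 1), own-thread bump on P0 → (7, 0, 1)
target: VC(e8) = (6, 0, 1)

(6, 0, 1)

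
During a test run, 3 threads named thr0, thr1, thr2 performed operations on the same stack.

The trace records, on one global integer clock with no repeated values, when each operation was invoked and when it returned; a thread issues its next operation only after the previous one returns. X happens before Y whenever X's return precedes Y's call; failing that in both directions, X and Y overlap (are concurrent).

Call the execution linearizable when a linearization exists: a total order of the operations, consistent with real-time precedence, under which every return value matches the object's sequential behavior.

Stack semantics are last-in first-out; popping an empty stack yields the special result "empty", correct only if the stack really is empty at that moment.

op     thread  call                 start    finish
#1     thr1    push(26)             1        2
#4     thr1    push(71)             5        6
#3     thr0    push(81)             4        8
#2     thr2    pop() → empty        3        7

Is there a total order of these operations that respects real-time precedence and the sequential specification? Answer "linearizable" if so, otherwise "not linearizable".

not linearizable

prefix check: 1..6 passes, 1..7 fails once #2's time-7 response joins
no legal order exists: 2 real-time-consistent candidates over 3 completed stack operations, all rejected
including or dropping the 1 pending operation (#3) in any combination fails
take #1, #2, #4 (pending dropped): step 2 already fails, because #2 pop() → empty cannot occur there
take #1, #4, #2 (pending dropped): step 3 already fails, because #2 pop() → empty cannot occur there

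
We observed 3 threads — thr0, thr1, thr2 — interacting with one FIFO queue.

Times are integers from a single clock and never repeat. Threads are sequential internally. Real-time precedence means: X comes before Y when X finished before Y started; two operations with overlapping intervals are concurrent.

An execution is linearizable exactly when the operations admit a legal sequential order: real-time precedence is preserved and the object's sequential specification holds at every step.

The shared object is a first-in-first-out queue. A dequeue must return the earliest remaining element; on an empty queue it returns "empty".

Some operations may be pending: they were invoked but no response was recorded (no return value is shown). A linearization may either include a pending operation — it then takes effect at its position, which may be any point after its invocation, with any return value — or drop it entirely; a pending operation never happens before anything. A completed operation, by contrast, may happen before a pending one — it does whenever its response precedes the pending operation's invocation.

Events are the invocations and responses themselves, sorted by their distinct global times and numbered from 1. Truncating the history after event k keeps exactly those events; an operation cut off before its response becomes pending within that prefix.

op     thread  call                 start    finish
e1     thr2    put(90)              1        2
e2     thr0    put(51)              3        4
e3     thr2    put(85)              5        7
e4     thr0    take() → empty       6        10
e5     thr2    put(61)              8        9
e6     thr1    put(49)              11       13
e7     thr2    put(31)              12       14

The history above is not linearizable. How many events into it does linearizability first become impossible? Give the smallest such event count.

10

events 1..9 are still linearizable — one witness is e1, e2, e3, e4, e5:
1. e1 put(90), leaving queue <90>
2. e2 put(51), leaving queue <90,51>
3. e3 put(85), leaving queue <90,51,85>
4. e4 take() (pending, included), leaving queue <51,85>
5. e5 put(61), leaving queue <51,85,61>
with event 10 included (e4 responding at time 10), all real-time-consistent orders fail
for example e1, e2, e3, e4, e5 fails at step 4: e4 take() → empty is not legal there
for example e1, e2, e3, e5, e4 fails at step 5: e4 take() → empty is not legal there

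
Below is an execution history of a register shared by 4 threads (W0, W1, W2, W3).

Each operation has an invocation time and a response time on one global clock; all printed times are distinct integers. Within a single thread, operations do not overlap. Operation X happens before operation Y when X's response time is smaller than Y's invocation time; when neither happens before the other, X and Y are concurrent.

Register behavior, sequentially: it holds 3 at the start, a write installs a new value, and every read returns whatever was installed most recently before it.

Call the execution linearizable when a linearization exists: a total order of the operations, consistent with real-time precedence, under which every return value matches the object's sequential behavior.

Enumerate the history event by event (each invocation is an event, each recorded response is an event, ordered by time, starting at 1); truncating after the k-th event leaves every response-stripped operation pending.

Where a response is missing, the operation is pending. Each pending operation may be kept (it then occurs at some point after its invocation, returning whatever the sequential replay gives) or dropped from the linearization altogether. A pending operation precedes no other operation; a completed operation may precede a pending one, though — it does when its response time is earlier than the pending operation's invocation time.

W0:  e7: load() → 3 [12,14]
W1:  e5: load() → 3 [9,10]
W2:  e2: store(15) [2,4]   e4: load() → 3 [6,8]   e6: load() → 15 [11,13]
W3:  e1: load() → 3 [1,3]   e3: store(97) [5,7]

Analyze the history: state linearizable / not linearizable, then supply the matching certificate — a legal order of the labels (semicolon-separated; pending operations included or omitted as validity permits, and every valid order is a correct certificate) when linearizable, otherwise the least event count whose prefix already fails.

the violation lands at event 8, e4's response at time 8: events 1..7 linearize, events 1..8 do not
every one of the 4 real-time-consistent orders over 4 completed register ops fails the sequential spec
e.g. e1, e2, e3, e4: illegal at step 4, since e4 load() → 3 cannot apply there
e.g. e1, e2, e4, e3: illegal at step 3, since e4 load() → 3 cannot apply there

not linearizable — minimal violating prefix: 8 events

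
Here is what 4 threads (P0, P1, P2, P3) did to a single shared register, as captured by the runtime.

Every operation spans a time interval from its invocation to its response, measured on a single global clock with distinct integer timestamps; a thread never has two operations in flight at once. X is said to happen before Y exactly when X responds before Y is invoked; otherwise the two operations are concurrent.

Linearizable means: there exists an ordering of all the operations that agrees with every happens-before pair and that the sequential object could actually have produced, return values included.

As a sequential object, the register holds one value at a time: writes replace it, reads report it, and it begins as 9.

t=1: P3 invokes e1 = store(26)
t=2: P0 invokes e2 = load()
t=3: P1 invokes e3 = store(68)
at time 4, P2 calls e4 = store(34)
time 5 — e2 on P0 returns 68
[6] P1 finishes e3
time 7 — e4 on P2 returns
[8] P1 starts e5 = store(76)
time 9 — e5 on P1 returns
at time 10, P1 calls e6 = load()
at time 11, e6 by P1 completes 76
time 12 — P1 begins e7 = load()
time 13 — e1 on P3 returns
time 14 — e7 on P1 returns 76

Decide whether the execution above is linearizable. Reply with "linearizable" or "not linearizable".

a witness: e1, e3, e2, e4, e5, e6, e7
after step 1 (e1 store(26)): value 26
after step 2 (e3 store(68)): value 68
after step 3 (e2 load() → 68): value 68
after step 4 (e4 store(34)): value 34
after step 5 (e5 store(76)): value 76
after step 6 (e6 load() → 76): value 76
after step 7 (e7 load() → 76): value 76

linearizable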